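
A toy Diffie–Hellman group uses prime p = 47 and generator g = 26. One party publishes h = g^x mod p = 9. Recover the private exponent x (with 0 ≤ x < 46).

Successive powers of 26 modulo 47:
  26^0=1  26^1=26  26^2=18  26^3=45  26^4=42  26^5=11
  26^6=4  26^7=10  26^8=25  26^9=39  26^10=27  26^11=44
  26^12=16  26^13=40  26^14=6  26^15=15  26^16=14  26^17=35
  26^18=17  26^19=19  26^20=24  26^21=13  26^22=9
So 26^22 ≡ 9 (mod 47), giving x = 22.

22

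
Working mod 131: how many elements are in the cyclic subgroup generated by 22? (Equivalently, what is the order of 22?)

130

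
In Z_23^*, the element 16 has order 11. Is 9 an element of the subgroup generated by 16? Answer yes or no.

yes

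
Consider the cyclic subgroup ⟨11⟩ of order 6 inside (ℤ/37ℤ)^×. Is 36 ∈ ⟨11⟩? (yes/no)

yes

⟨11⟩ has order 6; its elements mod 37 are {1, 10, 11, 26, 27, 36}.
36 is in this set.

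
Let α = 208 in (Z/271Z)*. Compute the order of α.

The order of 208 must divide p − 1 = 270 = 2 · 3^3 · 5.
Divisors: 1, 2, 3, 5, 6, 9, 10, 15, 18, 27, 30, 45, 54, 90, 135, 270.
Check each in increasing order: 208^1 ≡ 208;  208^2 ≡ 175;  208^3 ≡ 86;  208^5 ≡ 145;  208^6 ≡ 79;  208^9 ≡ 19;  208^10 ≡ 158;  208^15 ≡ 146;  208^18 ≡ 90;  208^27 ≡ 84;  208^30 ≡ 178;  208^45 ≡ 243;  208^54 ≡ 10;  208^90 ≡ 242;  208^135 ≡ 270;  208^270 ≡ 1.
Smallest exponent giving 1 is 270.

270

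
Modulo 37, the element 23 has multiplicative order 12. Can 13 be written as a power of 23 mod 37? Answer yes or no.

no

⟨23⟩ has order 12; its elements mod 37 are {1, 6, 8, 10, 11, 14, 23, 26, 27, 29, 31, 36}.
13 is not in this set.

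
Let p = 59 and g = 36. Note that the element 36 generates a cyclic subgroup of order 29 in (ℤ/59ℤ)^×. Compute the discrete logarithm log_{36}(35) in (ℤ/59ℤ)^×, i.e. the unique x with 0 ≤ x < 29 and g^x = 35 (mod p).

19

Successive powers of 36 modulo 59:
  36^0=1  36^1=36  36^2=57  36^3=46  36^4=4  36^5=26
  36^6=51  36^7=7  36^8=16  36^9=45  36^10=27  36^11=28
  36^12=5  36^13=3  36^14=49  36^15=53  36^16=20  36^17=12
  36^18=19  36^19=35
So 36^19 ≡ 35 (mod 59), giving x = 19.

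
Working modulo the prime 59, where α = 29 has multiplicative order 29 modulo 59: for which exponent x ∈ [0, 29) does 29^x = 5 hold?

Successive powers of 29 modulo 59:
  29^0=1  29^1=29  29^2=15  29^3=22  29^4=48  29^5=35
  29^6=12  29^7=53  29^8=3  29^9=28  29^10=45  29^11=7
  29^12=26  29^13=46  29^14=36  29^15=41  29^16=9  29^17=25
  29^18=17  29^19=21  29^20=19  29^21=20  29^22=49  29^23=5
So 29^23 ≡ 5 (mod 59), giving x = 23.

23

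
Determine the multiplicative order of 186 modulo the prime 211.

The order of 186 must divide p − 1 = 210 = 2 · 3 · 5 · 7.
Divisors: 1, 2, 3, 5, 6, 7, 10, 14, 15, 21, 30, 35, 42, 70, 105, 210.
Check each in increasing order: 186^1 ≡ 186;  186^2 ≡ 203;  186^3 ≡ 200;  186^5 ≡ 88;  186^6 ≡ 121;  186^7 ≡ 140;  186^10 ≡ 148;  186^14 ≡ 188;  186^15 ≡ 153;  186^21 ≡ 156;  186^30 ≡ 199;  186^35 ≡ 210;  186^42 ≡ 71;  186^70 ≡ 1.
Smallest exponent giving 1 is 70.

70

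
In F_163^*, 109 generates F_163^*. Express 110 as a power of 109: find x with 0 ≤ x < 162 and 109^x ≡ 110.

Successive powers of 109 modulo 163:
  109^0=1  109^1=109  109^2=145  109^3=157  109^4=161  109^5=108
  109^6=36  109^7=12  109^8=4  109^9=110
So 109^9 ≡ 110 (mod 163), giving x = 9.

9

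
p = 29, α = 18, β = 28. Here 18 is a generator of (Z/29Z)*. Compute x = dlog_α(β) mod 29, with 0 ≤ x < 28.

Successive powers of 18 modulo 29:
  18^0=1  18^1=18  18^2=5  18^3=3  18^4=25  18^5=15
  18^6=9  18^7=17  18^8=16  18^9=27  18^10=22  18^11=19
  18^12=23  18^13=8  18^14=28
So 18^14 ≡ 28 (mod 29), giving x = 14.

14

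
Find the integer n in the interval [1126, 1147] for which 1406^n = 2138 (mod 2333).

Compute 1406^1126 mod 2333 = 2127, then multiply by 1406 repeatedly:
  1406^1126=2127  1406^1127=1989  1406^1128=1600  1406^1129=588  1406^1130=846
  1406^1131=1979  1406^1132=1538  1406^1133=2070  1406^1134=1169  1406^1135=1182
  1406^1136=796  1406^1137=1669  1406^1138=1949  1406^1139=1352  1406^1140=1850
  1406^1141=2138
Found 2138 at exponent 1141.

1141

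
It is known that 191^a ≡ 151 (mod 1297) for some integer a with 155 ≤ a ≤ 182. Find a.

163

Compute 191^155 mod 1297 = 1235, then multiply by 191 repeatedly:
  191^155=1235  191^156=1128  191^157=146  191^158=649  191^159=744
  191^160=731  191^161=842  191^162=1291  191^163=151
Found 151 at exponent 163.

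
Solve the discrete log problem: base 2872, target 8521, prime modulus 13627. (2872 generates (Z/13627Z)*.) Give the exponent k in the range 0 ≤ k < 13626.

13575

Baby-step giant-step with m = ceil(sqrt(13626)) = 117.
Baby table (2872^j mod 13627 for j=0..116):
  0:1  1:2872  2:4049  3:4897  4:1120  5:668  6:10716  7:6586
  8:716  9:12302  10:10160  11:4113  12:11554  13:1343  14:655  15:634
  16:8457  17:5190  18:11369  19:1476  20:1075  21:7698  22:5662  23:4253
  24:4824  25:9496  26:4885  27:7537  28:6588  29:6460  30:6773  31:6327
  32:6353  33:12890  34:9148  35:200  36:2066  37:5807  38:11883  39:5968
  40:10957  41:3761  42:9008  43:6930  44:7540  45:1577  46:4980  47:7837
  48:9687  49:8357  50:4157  51:1652  52:2348  53:11718  54:9033  55:10595
  56:13376  57:1359  58:5726  59:10910  60:5047  61:9483  62:8430  63:9408
  64:11062  65:5527  66:11716  67:3289  68:2497  69:3582  70:12746  71:4390
  72:3105  73:5502  74:8051  75:11080  76:2715  77:2836  78:9673  79:9030
  80:1979  81:1229  82:295  83:2366  84:8906  85:153  86:3352  87:6282
  88:13383  89:7836  90:6815  91:4308  92:12887  93:532  94:1680  95:1002
  96:2447  97:9879  98:1074  99:4826  100:1613  101:12983  102:3704  103:8828
  104:7796  105:951  106:5872  107:7785  108:10240  109:2214  110:8426  111:11547
  112:8493  113:13193  114:7236  115:617  116:514
Giant step factor: 2872^(-117) ≡ 13266 (mod 13627).
Scan 8521·13266^i mod 13627 for i = 0, 1, …:
  i=0: 8521   i=1: 3621   i=2: 1011   i=3: 2958
  i=4: 8695   i=5: 8942   i=6: 1537   i=7: 3850
  i=8: 104   i=9: 3337     …   i=115: 3346
  i=116: 4897
Match at i=116, j=3: k = 116·117 + 3 = 13575.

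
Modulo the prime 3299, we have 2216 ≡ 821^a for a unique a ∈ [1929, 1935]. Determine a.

Compute 821^1929 mod 3299 = 2216, then multiply by 821 repeatedly:
  821^1929=2216
Found 2216 at exponent 1929.

1929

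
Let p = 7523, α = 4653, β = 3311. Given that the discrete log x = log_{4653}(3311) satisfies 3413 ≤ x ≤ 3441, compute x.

3421

Compute 4653^3413 mod 7523 = 7016, then multiply by 4653 repeatedly:
  4653^3413=7016  4653^3414=3151  4653^3415=6799  4653^3416=1532  4653^3417=4115
  4653^3418=1060  4653^3419=4615  4653^3420=2953  4653^3421=3311
Found 3311 at exponent 3421.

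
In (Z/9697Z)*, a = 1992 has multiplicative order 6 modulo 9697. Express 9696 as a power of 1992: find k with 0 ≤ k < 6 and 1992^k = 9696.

Successive powers of 1992 modulo 9697:
  1992^0=1  1992^1=1992  1992^2=1991  1992^3=9696
So 1992^3 ≡ 9696 (mod 9697), giving k = 3.

3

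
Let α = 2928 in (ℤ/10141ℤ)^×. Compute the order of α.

2535

The order of 2928 must divide p − 1 = 10140 = 2^2 · 3 · 5 · 13^2.
Divisors: 1, 2, 3, 4, 5, 6, 10, 12, 13, 15, 20, 26, 30, 39, 52, 60, 65, 78, 130, 156, 169, 195, 260, 338, 390, 507, 676, 780, 845, 1014, 1690, 2028, 2535, 3380, 5070, 10140.
Check each in increasing order: 2928^1 ≡ 2928;  2928^2 ≡ 4039;  2928^3 ≡ 1786;  2928^4 ≡ 6793;  2928^5 ≡ 3403;  2928^6 ≡ 5522;  2928^10 ≡ 9528;  2928^12 ≡ 8638;  2928^13 ≡ 410;  2928^15 ≡ 3007;  2928^20 ≡ 552;  2928^26 ≡ 5844;  2928^30 ≡ 6418;  2928^39 ≡ 2764;  2928^52 ≡ 7589;  2928^60 ≡ 8123;  2928^65 ≡ 8344;  2928^78 ≡ 3523;  2928^130 ≡ 4371;  2928^156 ≡ 9086;  2928^169 ≡ 3513;  2928^195 ≡ 4588;  2928^260 ≡ 10138;  2928^338 ≡ 9713;  2928^390 ≡ 7169;  2928^507 ≡ 7445;  2928^676 ≡ 646;  2928^780 ≡ 10114;  2928^845 ≡ 7955;  2928^1014 ≡ 7460;  2928^1690 ≡ 2185;  2928^2028 ≡ 7933;  2928^2535 ≡ 1.
Smallest exponent giving 1 is 2535.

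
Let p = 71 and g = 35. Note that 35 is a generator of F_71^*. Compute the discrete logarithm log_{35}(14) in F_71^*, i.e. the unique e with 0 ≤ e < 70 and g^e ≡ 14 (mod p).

63

Baby-step giant-step with m = ceil(sqrt(70)) = 9.
Baby table (35^j mod 71 for j=0..8):
  0:1  1:35  2:18  3:62  4:40  5:51  6:10  7:66
  8:38
Giant step factor: 35^(-9) ≡ 56 (mod 71).
Scan 14·56^i mod 71 for i = 0, 1, …:
  i=0: 14   i=1: 3   i=2: 26   i=3: 36
  i=4: 28   i=5: 6   i=6: 52   i=7: 1
Match at i=7, j=0: e = 7·9 + 0 = 63.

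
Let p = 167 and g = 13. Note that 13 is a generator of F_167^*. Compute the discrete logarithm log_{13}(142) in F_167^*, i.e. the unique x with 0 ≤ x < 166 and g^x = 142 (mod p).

Baby-step giant-step with m = ceil(sqrt(166)) = 13.
Baby table (13^j mod 167 for j=0..12):
  0:1  1:13  2:2  3:26  4:4  5:52  6:8  7:104
  8:16  9:41  10:32  11:82  12:64
Giant step factor: 13^(-13) ≡ 111 (mod 167).
Scan 142·111^i mod 167 for i = 0, 1, …:
  i=0: 142   i=1: 64
Match at i=1, j=12: x = 1·13 + 12 = 25.

25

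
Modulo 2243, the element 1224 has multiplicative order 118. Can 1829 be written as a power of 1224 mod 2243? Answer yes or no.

no

1829 ∈ ⟨1224⟩ iff 1829^118 ≡ 1 (mod 2243), since |⟨1224⟩| = 118.
1829^118 mod 2243 = 1730.
Since 1730 ≠ 1, 1829 does not lie in the subgroup.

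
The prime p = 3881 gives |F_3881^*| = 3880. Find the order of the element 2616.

3880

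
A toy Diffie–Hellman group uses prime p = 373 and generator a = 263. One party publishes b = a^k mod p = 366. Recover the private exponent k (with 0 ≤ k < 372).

Baby-step giant-step with m = ceil(sqrt(372)) = 20.
Baby table (263^j mod 373 for j=0..19):
  0:1  1:263  2:164  3:237  4:40  5:76  6:219  7:155
  8:108  9:56  10:181  11:232  12:217  13:2  14:153  15:328
  16:101  17:80  18:152  19:65
Giant step factor: 263^(-20) ≡ 148 (mod 373).
Scan 366·148^i mod 373 for i = 0, 1, …:
  i=0: 366   i=1: 83   i=2: 348   i=3: 30
  i=4: 337   i=5: 267   i=6: 351   i=7: 101
Match at i=7, j=16: k = 7·20 + 16 = 156.

156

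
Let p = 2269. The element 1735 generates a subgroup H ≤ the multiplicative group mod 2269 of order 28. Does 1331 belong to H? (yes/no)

1331 ∈ ⟨1735⟩ iff 1331^28 ≡ 1 (mod 2269), since |⟨1735⟩| = 28.
1331^28 mod 2269 = 623.
Since 623 ≠ 1, 1331 does not lie in the subgroup.

no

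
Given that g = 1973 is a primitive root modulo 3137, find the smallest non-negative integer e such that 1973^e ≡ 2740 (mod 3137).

Baby-step giant-step with m = ceil(sqrt(3136)) = 56.
Baby table (1973^j mod 3137 for j=0..55):
  0:1  1:1973  2:2849  3:2710  4:1382  5:633  6:383  7:2779
  8:2628  9:2720  10:2290  11:890  12:2387  13:914  14:2684  15:276
  16:1847  17:2074  18:1354  19:1855  20:2173  21:2187  22:1576  23:681
  24:977  25:1503  26:954  27:42  28:1304  29:452  30:888  31:1578
  32:1490  33:401  34:649  35:581  36:1308  37:2070  38:2873  39:3007
  40:744  41:2933  42:2181  43:2286  44:2409  45:402  46:2622  47:293
  48:881  49:315  50:369  51:253  52:386  53:2424  54:1764  55:1439
Giant step factor: 1973^(-56) ≡ 2924 (mod 3137).
Scan 2740·2924^i mod 3137 for i = 0, 1, …:
  i=0: 2740   i=1: 2999   i=2: 1161   i=3: 530
  i=4: 42
Match at i=4, j=27: e = 4·56 + 27 = 251.

251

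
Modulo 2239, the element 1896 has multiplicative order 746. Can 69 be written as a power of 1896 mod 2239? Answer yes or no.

yes

69 ∈ ⟨1896⟩ iff 69^746 ≡ 1 (mod 2239), since |⟨1896⟩| = 746.
69^746 mod 2239 = 1.
Since 1 = 1, 69 lies in the subgroup.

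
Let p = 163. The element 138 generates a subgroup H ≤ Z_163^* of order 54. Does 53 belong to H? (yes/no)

yes

53 ∈ ⟨138⟩ iff 53^54 ≡ 1 (mod 163), since |⟨138⟩| = 54.
53^54 mod 163 = 1.
Since 1 = 1, 53 lies in the subgroup.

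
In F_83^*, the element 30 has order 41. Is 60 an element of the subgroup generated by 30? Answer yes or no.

no

60 ∈ ⟨30⟩ iff 60^41 ≡ 1 (mod 83), since |⟨30⟩| = 41.
60^41 mod 83 = 82.
Since 82 ≠ 1, 60 does not lie in the subgroup.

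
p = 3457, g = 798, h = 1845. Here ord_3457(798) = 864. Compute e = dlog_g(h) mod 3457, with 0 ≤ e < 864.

712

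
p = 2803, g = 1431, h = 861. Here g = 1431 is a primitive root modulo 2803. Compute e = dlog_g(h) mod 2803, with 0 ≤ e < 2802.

1314

Baby-step giant-step with m = ceil(sqrt(2802)) = 53.
Baby table (1431^j mod 2803 for j=0..52):
  0:1  1:1431  2:1571  3:95  4:1401  5:686  6:616  7:1354
  8:701  9:2460  10:2495  11:2126  12:1051  13:1573  14:154  15:1740
  16:876  17:615  18:2726  19:1933  20:2365  21:1094  22:1440  23:435
  24:219  25:2256  26:2083  27:1184  28:1292  29:1675  30:360  31:2211
  32:2157  33:564  34:2623  35:296  36:323  37:2521  38:90  39:2655
  40:1240  41:141  42:2758  43:74  44:2183  45:1331  46:1424  47:2766
  48:310  49:736  50:2091  51:1420  52:2648
Giant step factor: 1431^(-53) ≡ 815 (mod 2803).
Scan 861·815^i mod 2803 for i = 0, 1, …:
  i=0: 861   i=1: 965   i=2: 1635   i=3: 1100
  i=4: 2343   i=5: 702   i=6: 318   i=7: 1294
  i=8: 682   i=9: 836     …   i=23: 2545
  i=24: 2758
Match at i=24, j=42: e = 24·53 + 42 = 1314.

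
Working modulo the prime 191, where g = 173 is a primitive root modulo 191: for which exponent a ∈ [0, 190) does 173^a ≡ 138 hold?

94

Baby-step giant-step with m = ceil(sqrt(190)) = 14.
Baby table (173^j mod 191 for j=0..13):
  0:1  1:173  2:133  3:89  4:117  5:186  6:90  7:99
  8:128  9:179  10:25  11:123  12:78  13:124
Giant step factor: 173^(-14) ≡ 156 (mod 191).
Scan 138·156^i mod 191 for i = 0, 1, …:
  i=0: 138   i=1: 136   i=2: 15   i=3: 48
  i=4: 39   i=5: 163   i=6: 25
Match at i=6, j=10: a = 6·14 + 10 = 94.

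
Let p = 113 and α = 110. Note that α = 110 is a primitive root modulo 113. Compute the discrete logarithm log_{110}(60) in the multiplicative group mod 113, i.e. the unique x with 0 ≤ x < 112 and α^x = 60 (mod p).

108

Baby-step giant-step with m = ceil(sqrt(112)) = 11.
Baby table (110^j mod 113 for j=0..10):
  0:1  1:110  2:9  3:86  4:81  5:96  6:51  7:73
  8:7  9:92  10:63
Giant step factor: 110^(-11) ≡ 55 (mod 113).
Scan 60·55^i mod 113 for i = 0, 1, …:
  i=0: 60   i=1: 23   i=2: 22   i=3: 80
  i=4: 106   i=5: 67   i=6: 69   i=7: 66
  i=8: 14   i=9: 92
Match at i=9, j=9: x = 9·11 + 9 = 108.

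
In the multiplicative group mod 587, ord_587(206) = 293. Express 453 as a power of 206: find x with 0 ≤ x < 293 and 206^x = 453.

114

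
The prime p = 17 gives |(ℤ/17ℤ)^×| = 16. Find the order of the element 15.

The order of 15 must divide p − 1 = 16 = 2^4.
Divisors: 1, 2, 4, 8, 16.
Check each in increasing order: 15^1 ≡ 15;  15^2 ≡ 4;  15^4 ≡ 16;  15^8 ≡ 1.
Smallest exponent giving 1 is 8.

8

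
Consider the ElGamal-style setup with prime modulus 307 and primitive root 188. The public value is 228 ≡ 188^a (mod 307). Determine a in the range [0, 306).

195

Baby-step giant-step with m = ceil(sqrt(306)) = 18.
Baby table (188^j mod 307 for j=0..17):
  0:1  1:188  2:39  3:271  4:293  5:131  6:68  7:197
  8:196  9:8  10:276  11:5  12:19  13:195  14:127  15:237
  16:41  17:33
Giant step factor: 188^(-18) ≡ 24 (mod 307).
Scan 228·24^i mod 307 for i = 0, 1, …:
  i=0: 228   i=1: 253   i=2: 239   i=3: 210
  i=4: 128   i=5: 2   i=6: 48   i=7: 231
  i=8: 18   i=9: 125   i=10: 237
Match at i=10, j=15: a = 10·18 + 15 = 195.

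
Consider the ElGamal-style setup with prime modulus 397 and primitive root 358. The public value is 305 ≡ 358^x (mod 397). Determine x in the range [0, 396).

290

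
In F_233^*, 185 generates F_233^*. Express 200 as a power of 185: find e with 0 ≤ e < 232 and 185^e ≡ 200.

Baby-step giant-step with m = ceil(sqrt(232)) = 16.
Baby table (185^j mod 233 for j=0..15):
  0:1  1:185  2:207  3:83  4:210  5:172  6:132  7:188
  8:63  9:5  10:226  11:103  12:182  13:118  14:161  15:194
Giant step factor: 185^(-16) ≡ 204 (mod 233).
Scan 200·204^i mod 233 for i = 0, 1, …:
  i=0: 200   i=1: 25   i=2: 207
Match at i=2, j=2: e = 2·16 + 2 = 34.

34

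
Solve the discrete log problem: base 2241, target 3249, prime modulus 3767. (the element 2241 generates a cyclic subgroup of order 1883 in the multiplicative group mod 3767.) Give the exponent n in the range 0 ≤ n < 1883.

Baby-step giant-step with m = ceil(sqrt(1883)) = 44.
Baby table (2241^j mod 3767 for j=0..43):
  0:1  1:2241  2:670  3:2204  4:627  5:16  6:1953  7:3186
  8:1361  9:2498  10:256  11:1112  12:2005  13:2941  14:2298  15:329
  16:2724  17:1944  18:1852  19:2865  20:1497  21:2147  22:968  23:3263
  24:636  25:1350  26:449  27:420  28:3237  29:2642  30:2765  31:3417
  32:2953  33:2821  34:835  35:2803  36:1934  37:2044  38:3699  39:2059
  40:3411  41:808  42:2568  43:2679
Giant step factor: 2241^(-44) ≡ 3221 (mod 3767).
Scan 3249·3221^i mod 3767 for i = 0, 1, …:
  i=0: 3249   i=1: 303   i=2: 310   i=3: 255
  i=4: 149   i=5: 1520   i=6: 2587   i=7: 123
  i=8: 648   i=9: 290     …   i=30: 1173
  i=31: 3699
Match at i=31, j=38: n = 31·44 + 38 = 1402.

1402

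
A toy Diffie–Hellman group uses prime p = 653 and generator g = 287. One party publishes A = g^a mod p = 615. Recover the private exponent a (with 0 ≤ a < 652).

Baby-step giant-step with m = ceil(sqrt(652)) = 26.
Baby table (287^j mod 653 for j=0..25):
  0:1  1:287  2:91  3:650  4:445  5:380  6:9  7:624
  8:166  9:626  10:87  11:155  12:81  13:392  14:188  15:410
  16:130  17:89  18:76  19:263  20:386  21:425  22:517  23:148
  24:31  25:408
Giant step factor: 287^(-26) ≡ 25 (mod 653).
Scan 615·25^i mod 653 for i = 0, 1, …:
  i=0: 615   i=1: 356   i=2: 411   i=3: 480
  i=4: 246   i=5: 273   i=6: 295   i=7: 192
  i=8: 229   i=9: 501     …   i=16: 115
  i=17: 263
Match at i=17, j=19: a = 17·26 + 19 = 461.

461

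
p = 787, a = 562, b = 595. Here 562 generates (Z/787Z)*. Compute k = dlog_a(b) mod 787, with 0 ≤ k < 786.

456

Baby-step giant-step with m = ceil(sqrt(786)) = 29.
Baby table (562^j mod 787 for j=0..28):
  0:1  1:562  2:257  3:413  4:728  5:683  6:577  7:30
  8:333  9:627  10:585  11:591  12:28  13:783  14:113  15:546
  16:709  17:236  18:416  19:53  20:667  21:242  22:640  23:21
  24:784  25:675  26:16  27:335  28:177
Giant step factor: 562^(-29) ≡ 618 (mod 787).
Scan 595·618^i mod 787 for i = 0, 1, …:
  i=0: 595   i=1: 181   i=2: 104   i=3: 525
  i=4: 206   i=5: 601   i=6: 741   i=7: 691
  i=8: 484   i=9: 52     …   i=14: 739
  i=15: 242
Match at i=15, j=21: k = 15·29 + 21 = 456.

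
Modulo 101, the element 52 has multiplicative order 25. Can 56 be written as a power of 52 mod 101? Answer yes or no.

⟨52⟩ has order 25; its elements mod 101 are {1, 5, 16, 19, 24, 25, 31, 36, 37, 52, 54, 56, 58, 68, 71, 78, 79, 80, 81, 84, 87, 88, 92, 95, 97}.
56 is in this set.

yes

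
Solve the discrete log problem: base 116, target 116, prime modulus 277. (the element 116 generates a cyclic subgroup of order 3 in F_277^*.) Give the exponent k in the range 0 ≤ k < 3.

1

Successive powers of 116 modulo 277:
  116^0=1  116^1=116
So 116^1 ≡ 116 (mod 277), giving k = 1.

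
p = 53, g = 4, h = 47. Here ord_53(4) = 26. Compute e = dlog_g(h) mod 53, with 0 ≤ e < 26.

Successive powers of 4 modulo 53:
  4^0=1  4^1=4  4^2=16  4^3=11  4^4=44  4^5=17
  4^6=15  4^7=7  4^8=28  4^9=6  4^10=24  4^11=43
  4^12=13  4^13=52  4^14=49  4^15=37  4^16=42  4^17=9
  4^18=36  4^19=38  4^20=46  4^21=25  4^22=47
So 4^22 ≡ 47 (mod 53), giving e = 22.

22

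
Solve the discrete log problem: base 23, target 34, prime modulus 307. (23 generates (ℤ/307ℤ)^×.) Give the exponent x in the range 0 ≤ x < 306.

135

Baby-step giant-step with m = ceil(sqrt(306)) = 18.
Baby table (23^j mod 307 for j=0..17):
  0:1  1:23  2:222  3:194  4:164  5:88  6:182  7:195
  8:187  9:3  10:69  11:52  12:275  13:185  14:264  15:239
  16:278  17:254
Giant step factor: 23^(-18) ≡ 273 (mod 307).
Scan 34·273^i mod 307 for i = 0, 1, …:
  i=0: 34   i=1: 72   i=2: 8   i=3: 35
  i=4: 38   i=5: 243   i=6: 27   i=7: 3
Match at i=7, j=9: x = 7·18 + 9 = 135.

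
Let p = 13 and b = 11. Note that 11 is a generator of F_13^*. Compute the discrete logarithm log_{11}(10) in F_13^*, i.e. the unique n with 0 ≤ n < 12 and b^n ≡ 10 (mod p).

10

Successive powers of 11 modulo 13:
  11^0=1  11^1=11  11^2=4  11^3=5  11^4=3  11^5=7
  11^6=12  11^7=2  11^8=9  11^9=8  11^10=10
So 11^10 ≡ 10 (mod 13), giving n = 10.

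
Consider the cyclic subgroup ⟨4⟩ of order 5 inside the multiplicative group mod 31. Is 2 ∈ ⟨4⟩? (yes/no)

⟨4⟩ has order 5; its elements mod 31 are {1, 2, 4, 8, 16}.
2 is in this set.

yes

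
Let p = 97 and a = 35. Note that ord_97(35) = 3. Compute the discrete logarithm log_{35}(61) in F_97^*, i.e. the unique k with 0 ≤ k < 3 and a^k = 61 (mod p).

Successive powers of 35 modulo 97:
  35^0=1  35^1=35  35^2=61
So 35^2 ≡ 61 (mod 97), giving k = 2.

2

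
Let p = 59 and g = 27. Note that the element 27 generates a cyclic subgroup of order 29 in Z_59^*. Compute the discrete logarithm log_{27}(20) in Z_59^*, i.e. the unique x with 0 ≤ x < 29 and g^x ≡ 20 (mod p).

Successive powers of 27 modulo 59:
  27^0=1  27^1=27  27^2=21  27^3=36  27^4=28  27^5=48
  27^6=57  27^7=5  27^8=17  27^9=46  27^10=3  27^11=22
  27^12=4  27^13=49  27^14=25  27^15=26  27^16=53  27^17=15
  27^18=51  27^19=20
So 27^19 ≡ 20 (mod 59), giving x = 19.

19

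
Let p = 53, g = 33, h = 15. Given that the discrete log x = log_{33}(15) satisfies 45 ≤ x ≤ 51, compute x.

Compute 33^45 mod 53 = 5, then multiply by 33 repeatedly:
  33^45=5  33^46=6  33^47=39  33^48=15
Found 15 at exponent 48.

48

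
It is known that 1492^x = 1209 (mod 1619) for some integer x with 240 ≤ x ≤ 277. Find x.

274

Compute 1492^240 mod 1619 = 1548, then multiply by 1492 repeatedly:
  1492^240=1548  1492^241=922  1492^242=1093  1492^243=423  1492^244=1325
  1492^245=101  1492^246=125  1492^247=315  1492^248=470  1492^249=213
  1492^250=472  1492^251=1578  1492^252=350  1492^253=882  1492^254=1316
  1492^255=1244  1492^256=674  1492^257=209  1492^258=980  1492^259=203
  1492^260=123  1492^261=569  1492^262=592  1492^263=909  1492^264=1125
  1492^265=1216  1492^266=992  1492^267=298  1492^268=1010  1492^269=1250
  1492^270=1531  1492^271=1462  1492^272=511  1492^273=1482  1492^274=1209
Found 1209 at exponent 274.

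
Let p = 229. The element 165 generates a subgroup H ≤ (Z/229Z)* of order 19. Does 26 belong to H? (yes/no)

⟨165⟩ has order 19; its elements mod 229 are {1, 16, 17, 27, 42, 43, 44, 53, 57, 60, 61, 104, 121, 161, 165, 203, 214, 218, 225}.
26 is not in this set.

no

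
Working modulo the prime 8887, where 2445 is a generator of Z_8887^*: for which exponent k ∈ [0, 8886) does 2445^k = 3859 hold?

5565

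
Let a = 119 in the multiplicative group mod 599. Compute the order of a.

46

The order of 119 must divide p − 1 = 598 = 2 · 13 · 23.
Divisors: 1, 2, 13, 23, 26, 46, 299, 598.
Check each in increasing order: 119^1 ≡ 119;  119^2 ≡ 384;  119^13 ≡ 176;  119^23 ≡ 598;  119^26 ≡ 427;  119^46 ≡ 1.
Smallest exponent giving 1 is 46.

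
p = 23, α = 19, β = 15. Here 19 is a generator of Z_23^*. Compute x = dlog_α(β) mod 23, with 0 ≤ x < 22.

7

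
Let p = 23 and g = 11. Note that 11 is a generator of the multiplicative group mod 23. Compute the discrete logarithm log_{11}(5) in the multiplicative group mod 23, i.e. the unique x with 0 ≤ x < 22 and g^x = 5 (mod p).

5

Successive powers of 11 modulo 23:
  11^0=1  11^1=11  11^2=6  11^3=20  11^4=13  11^5=5
So 11^5 ≡ 5 (mod 23), giving x = 5.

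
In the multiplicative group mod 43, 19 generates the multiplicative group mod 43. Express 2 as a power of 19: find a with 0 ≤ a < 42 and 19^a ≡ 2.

39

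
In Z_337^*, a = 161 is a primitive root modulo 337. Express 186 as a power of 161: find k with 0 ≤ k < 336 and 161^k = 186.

5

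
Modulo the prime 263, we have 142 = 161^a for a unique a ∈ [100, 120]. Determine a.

109

Compute 161^100 mod 263 = 248, then multiply by 161 repeatedly:
  161^100=248  161^101=215  161^102=162  161^103=45  161^104=144
  161^105=40  161^106=128  161^107=94  161^108=143  161^109=142
Found 142 at exponent 109.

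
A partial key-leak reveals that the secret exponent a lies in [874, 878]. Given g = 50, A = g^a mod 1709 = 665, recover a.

Compute 50^874 mod 1709 = 526, then multiply by 50 repeatedly:
  50^874=526  50^875=665
Found 665 at exponent 875.

875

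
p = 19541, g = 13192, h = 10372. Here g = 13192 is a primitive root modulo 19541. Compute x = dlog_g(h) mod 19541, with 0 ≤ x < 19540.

12521

Baby-step giant-step with m = ceil(sqrt(19540)) = 140.
Baby table (13192^j mod 19541 for j=0..139):
  0:1  1:13192  2:16259  3:6712  4:4433  5:13464  6:8939  7:12894
  8:12784  9:7698  10:16980  11:1677  12:2572  13:6648  14:408  15:8561
  16:9273  17:2756  18:10892  19:2291  20:12486  21:4223  22:17966  23:14224
  24:10326  25:281  26:13703  27:15726  28:10136  29:14590  30:11971  31:10611
  32:8129  33:16301  34:13628  35:3376  36:2253  37:19256  38:11693  39:16943
  40:2098  41:6760  42:12337  43:12256  44:18459  45:10727  46:14203  47:6868
  48:10580  49:9538  50:797  51:966  52:2740  53:14771  54:15721  55:2799
  56:11459  57:17493  58:7987  59:18973  60:10688  61:7781  62:17620  63:2845
  64:12520  65:3308  66:4083  67:7940  68:4720  69:8614  70:4973  71:4679
  72:14890  73:2748  74:3061  75:9006  76:17413  77:7841  78:7959  79:1335
  80:4879  81:15255  82:10742  83:16673  84:16261  85:13555  86:17410  87:7347
  88:17805  89:740  90:11121  91:13945  92:3466  93:17073  94:16991  95:10002
  96:5552  97:2316  98:10089  99:337  100:9897  101:7803  102:14729  103:8805
  104:3856  105:3129  106:7176  107:9188  108:14814  109:16288  110:18001  111:6960
  112:12702  113:709  114:12530  115:17982  116:10345  117:16437  118:9968  119:6467
  120:16199  121:16373  122:5943  123:1564  124:16533  125:6235  126:4051  127:15698
  128:12039  129:8781  130:19445  131:3733  132:2416  133:501  134:4334  135:16703
  136:1660  137:12800  138:3819  139:3550
Giant step factor: 13192^(-140) ≡ 1539 (mod 19541).
Scan 10372·1539^i mod 19541 for i = 0, 1, …:
  i=0: 10372   i=1: 17052   i=2: 19006   i=3: 16898
  i=4: 16492   i=5: 16970   i=6: 10054   i=7: 16175
  i=8: 17632   i=9: 12740     …   i=88: 259
  i=89: 7781
Match at i=89, j=61: x = 89·140 + 61 = 12521.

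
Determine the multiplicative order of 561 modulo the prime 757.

189

The order of 561 must divide p − 1 = 756 = 2^2 · 3^3 · 7.
Divisors: 1, 2, 3, 4, 6, 7, 9, 12, 14, 18, 21, 27, 28, 36, 42, 54, 63, 84, 108, 126, 189, 252, 378, 756.
Check each in increasing order: 561^1 ≡ 561;  561^2 ≡ 566;  561^3 ≡ 343;  561^4 ≡ 145;  561^6 ≡ 314;  561^7 ≡ 530;  561^9 ≡ 208;  561^12 ≡ 186;  561^14 ≡ 53;  561^18 ≡ 115;  561^21 ≡ 81;  561^27 ≡ 453;  561^28 ≡ 538;  561^36 ≡ 356;  561^42 ≡ 505;  561^54 ≡ 62;  561^63 ≡ 27;  561^84 ≡ 673;  561^108 ≡ 59;  561^126 ≡ 729;  561^189 ≡ 1.
Smallest exponent giving 1 is 189.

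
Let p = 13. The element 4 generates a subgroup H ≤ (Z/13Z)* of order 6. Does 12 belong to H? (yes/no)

yes

⟨4⟩ has order 6; its elements mod 13 are {1, 3, 4, 9, 10, 12}.
12 is in this set.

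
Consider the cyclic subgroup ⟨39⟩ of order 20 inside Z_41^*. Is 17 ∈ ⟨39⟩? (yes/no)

no

⟨39⟩ has order 20; its elements mod 41 are {1, 2, 4, 5, 8, 9, 10, 16, 18, 20, 21, 23, 25, 31, 32, 33, 36, 37, 39, 40}.
17 is not in this set.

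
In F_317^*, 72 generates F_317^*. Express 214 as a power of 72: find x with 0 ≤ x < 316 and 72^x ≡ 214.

26

Successive powers of 72 modulo 317:
  72^0=1  72^1=72  72^2=112  72^3=139  72^4=181  72^5=35
  72^6=301  72^7=116  72^8=110  72^9=312  72^10=274  72^11=74
  72^12=256  72^13=46  72^14=142  72^15=80  72^16=54  72^17=84
  72^18=25  72^19=215  72^20=264  72^21=305  72^22=87  72^23=241
  72^24=234  72^25=47  72^26=214
So 72^26 ≡ 214 (mod 317), giving x = 26.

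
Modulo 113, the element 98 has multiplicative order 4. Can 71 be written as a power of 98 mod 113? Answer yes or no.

no

⟨98⟩ has order 4; its elements mod 113 are {1, 15, 98, 112}.
71 is not in this set.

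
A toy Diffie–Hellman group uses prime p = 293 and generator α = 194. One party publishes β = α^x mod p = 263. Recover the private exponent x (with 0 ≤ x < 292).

Baby-step giant-step with m = ceil(sqrt(292)) = 18.
Baby table (194^j mod 293 for j=0..17):
  0:1  1:194  2:132  3:117  4:137  5:208  6:211  7:207
  8:17  9:75  10:193  11:231  12:278  13:20  14:71  15:3
  16:289  17:103
Giant step factor: 194^(-18) ≡ 96 (mod 293).
Scan 263·96^i mod 293 for i = 0, 1, …:
  i=0: 263   i=1: 50   i=2: 112   i=3: 204
  i=4: 246   i=5: 176   i=6: 195   i=7: 261
  i=8: 151   i=9: 139   i=10: 159   i=11: 28
  i=12: 51   i=13: 208
Match at i=13, j=5: x = 13·18 + 5 = 239.

239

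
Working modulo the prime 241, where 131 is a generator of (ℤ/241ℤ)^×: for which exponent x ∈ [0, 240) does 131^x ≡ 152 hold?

Baby-step giant-step with m = ceil(sqrt(240)) = 16.
Baby table (131^j mod 241 for j=0..15):
  0:1  1:131  2:50  3:43  4:90  5:222  6:162  7:14
  8:147  9:218  10:120  11:55  12:216  13:99  14:196  15:130
Giant step factor: 131^(-16) ≡ 119 (mod 241).
Scan 152·119^i mod 241 for i = 0, 1, …:
  i=0: 152   i=1: 13   i=2: 101   i=3: 210
  i=4: 167   i=5: 111   i=6: 195   i=7: 69
  i=8: 17   i=9: 95   i=10: 219   i=11: 33
  i=12: 71   i=13: 14
Match at i=13, j=7: x = 13·16 + 7 = 215.

215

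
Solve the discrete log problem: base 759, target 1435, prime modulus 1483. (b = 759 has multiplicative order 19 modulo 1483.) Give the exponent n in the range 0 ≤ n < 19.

Successive powers of 759 modulo 1483:
  759^0=1  759^1=759  759^2=677  759^3=725  759^4=82  759^5=1435
So 759^5 ≡ 1435 (mod 1483), giving n = 5.

5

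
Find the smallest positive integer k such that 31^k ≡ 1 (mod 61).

60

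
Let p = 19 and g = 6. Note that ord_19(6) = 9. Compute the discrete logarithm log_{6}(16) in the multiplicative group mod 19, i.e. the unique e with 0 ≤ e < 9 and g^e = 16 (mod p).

8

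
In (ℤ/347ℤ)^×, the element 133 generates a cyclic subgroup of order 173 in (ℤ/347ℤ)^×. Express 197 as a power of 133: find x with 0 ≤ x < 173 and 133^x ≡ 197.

Successive powers of 133 modulo 347:
  133^0=1  133^1=133  133^2=339  133^3=324  133^4=64  133^5=184
  133^6=182  133^7=263  133^8=279  133^9=325  133^10=197
So 133^10 ≡ 197 (mod 347), giving x = 10.

10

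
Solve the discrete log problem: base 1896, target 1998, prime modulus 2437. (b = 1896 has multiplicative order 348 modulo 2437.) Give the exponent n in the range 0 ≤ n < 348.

246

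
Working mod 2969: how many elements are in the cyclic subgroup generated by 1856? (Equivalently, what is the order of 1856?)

The order of 1856 must divide p − 1 = 2968 = 2^3 · 7 · 53.
Divisors: 1, 2, 4, 7, 8, 14, 28, 53, 56, 106, 212, 371, 424, 742, 1484, 2968.
Check each in increasing order: 1856^1 ≡ 1856;  1856^2 ≡ 696;  1856^4 ≡ 469;  1856^7 ≡ 680;  1856^8 ≡ 255;  1856^14 ≡ 2205;  1856^28 ≡ 1772;  1856^53 ≡ 985;  1856^56 ≡ 1751;  1856^106 ≡ 2331;  1856^212 ≡ 291;  1856^371 ≡ 2425;  1856^424 ≡ 1549;  1856^742 ≡ 2005;  1856^1484 ≡ 2968;  1856^2968 ≡ 1.
Smallest exponent giving 1 is 2968.

2968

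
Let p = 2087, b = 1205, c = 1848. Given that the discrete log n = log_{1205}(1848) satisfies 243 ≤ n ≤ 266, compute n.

Compute 1205^243 mod 2087 = 749, then multiply by 1205 repeatedly:
  1205^243=749  1205^244=961  1205^245=1807  1205^246=694  1205^247=1470
  1205^248=1574  1205^249=1674  1205^250=1128  1205^251=603  1205^252=339
  1205^253=1530  1205^254=829  1205^255=1359  1205^256=1387  1205^257=1735
  1205^258=1588  1205^259=1848
Found 1848 at exponent 259.

259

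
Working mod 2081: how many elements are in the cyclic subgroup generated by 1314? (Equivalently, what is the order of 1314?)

20

The order of 1314 must divide p − 1 = 2080 = 2^5 · 5 · 13.
Divisors: 1, 2, 4, 5, 8, 10, 13, 16, 20, 26, 32, 40, 52, 65, 80, 104, 130, 160, 208, 260, 416, 520, 1040, 2080.
Check each in increasing order: 1314^1 ≡ 1314;  1314^2 ≡ 1447;  1314^4 ≡ 323;  1314^5 ≡ 1979;  1314^8 ≡ 279;  1314^10 ≡ 2080;  1314^13 ≡ 676;  1314^16 ≡ 844;  1314^20 ≡ 1.
Smallest exponent giving 1 is 20.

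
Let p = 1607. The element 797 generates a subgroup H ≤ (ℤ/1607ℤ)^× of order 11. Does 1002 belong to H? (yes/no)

yes

1002 ∈ ⟨797⟩ iff 1002^11 ≡ 1 (mod 1607), since |⟨797⟩| = 11.
1002^11 mod 1607 = 1.
Since 1 = 1, 1002 lies in the subgroup.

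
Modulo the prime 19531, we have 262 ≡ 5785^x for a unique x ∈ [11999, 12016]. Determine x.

12002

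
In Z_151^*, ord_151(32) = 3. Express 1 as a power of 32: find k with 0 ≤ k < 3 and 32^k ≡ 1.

0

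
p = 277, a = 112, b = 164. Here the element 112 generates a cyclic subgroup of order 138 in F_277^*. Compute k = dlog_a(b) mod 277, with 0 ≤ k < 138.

Baby-step giant-step with m = ceil(sqrt(138)) = 12.
Baby table (112^j mod 277 for j=0..11):
  0:1  1:112  2:79  3:261  4:147  5:121  6:256  7:141
  8:3  9:59  10:237  11:229
Giant step factor: 112^(-12) ≡ 201 (mod 277).
Scan 164·201^i mod 277 for i = 0, 1, …:
  i=0: 164   i=1: 1
Match at i=1, j=0: k = 1·12 + 0 = 12.

12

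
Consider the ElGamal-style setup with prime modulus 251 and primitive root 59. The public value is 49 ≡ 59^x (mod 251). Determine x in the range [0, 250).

196

Baby-step giant-step with m = ceil(sqrt(250)) = 16.
Baby table (59^j mod 251 for j=0..15):
  0:1  1:59  2:218  3:61  4:85  5:246  6:207  7:165
  8:197  9:77  10:25  11:220  12:179  13:19  14:117  15:126
Giant step factor: 59^(-16) ≡ 217 (mod 251).
Scan 49·217^i mod 251 for i = 0, 1, …:
  i=0: 49   i=1: 91   i=2: 169   i=3: 27
  i=4: 86   i=5: 88   i=6: 20   i=7: 73
  i=8: 28   i=9: 52   i=10: 240   i=11: 123
  i=12: 85
Match at i=12, j=4: x = 12·16 + 4 = 196.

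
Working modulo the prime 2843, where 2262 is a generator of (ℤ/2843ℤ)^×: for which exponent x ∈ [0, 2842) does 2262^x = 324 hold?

412

Baby-step giant-step with m = ceil(sqrt(2842)) = 54.
Baby table (2262^j mod 2843 for j=0..53):
  0:1  1:2262  2:2087  3:1414  4:93  5:2827  6:767  7:724
  8:120  9:1355  10:256  11:1943  12:2631  13:923  14:1064  15:1590
  16:185  17:549  18:2290  19:34  20:147  21:2726  22:2588  23:319
  24:2299  25:491  26:1872  27:1237  28:582  29:175  30:673  31:1321
  32:109  33:2060  34:43  35:604  36:1608  37:1099  38:1156  39:2155
  40:1708  41:2702  42:2317  43:1405  44:2479  45:1102  46:2256  47:2730
  48:264  49:138  50:2269  51:863  52:1808  53:1462
Giant step factor: 2262^(-54) ≡ 1961 (mod 2843).
Scan 324·1961^i mod 2843 for i = 0, 1, …:
  i=0: 324   i=1: 1375   i=2: 1211   i=3: 866
  i=4: 955   i=5: 2061   i=6: 1718   i=7: 43
Match at i=7, j=34: x = 7·54 + 34 = 412.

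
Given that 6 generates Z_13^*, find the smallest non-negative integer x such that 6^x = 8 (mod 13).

Successive powers of 6 modulo 13:
  6^0=1  6^1=6  6^2=10  6^3=8
So 6^3 ≡ 8 (mod 13), giving x = 3.

3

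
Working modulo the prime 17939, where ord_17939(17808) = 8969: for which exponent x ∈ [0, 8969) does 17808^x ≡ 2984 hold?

1931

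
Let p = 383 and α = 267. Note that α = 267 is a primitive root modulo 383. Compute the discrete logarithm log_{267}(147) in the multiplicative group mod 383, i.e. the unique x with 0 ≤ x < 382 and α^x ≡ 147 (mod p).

Baby-step giant-step with m = ceil(sqrt(382)) = 20.
Baby table (267^j mod 383 for j=0..19):
  0:1  1:267  2:51  3:212  4:303  5:88  6:133  7:275
  8:272  9:237  10:84  11:214  12:71  13:190  14:174  15:115
  16:65  17:120  18:251  19:375
Giant step factor: 267^(-20) ≡ 357 (mod 383).
Scan 147·357^i mod 383 for i = 0, 1, …:
  i=0: 147   i=1: 8   i=2: 175   i=3: 46
  i=4: 336   i=5: 73   i=6: 17   i=7: 324
  i=8: 2   i=9: 331   i=10: 203   i=11: 84
Match at i=11, j=10: x = 11·20 + 10 = 230.

230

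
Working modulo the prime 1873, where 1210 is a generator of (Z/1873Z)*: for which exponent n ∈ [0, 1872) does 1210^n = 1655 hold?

Baby-step giant-step with m = ceil(sqrt(1872)) = 44.
Baby table (1210^j mod 1873 for j=0..43):
  0:1  1:1210  2:1287  3:807  4:637  5:967  6:1318  7:857
  8:1201  9:1635  10:462  11:866  12:853  13:107  14:233  15:980
  16:191  17:731  18:454  19:551  20:1795  21:1143  22:756  23:736
  24:885  25:1367  26:211  27:582  28:1845  29:1707  30:1424  31:1753
  32:894  33:1019  34:556  35:353  36:86  37:1045  38:175  39:101
  40:465  41:750  42:968  43:655
Giant step factor: 1210^(-44) ≡ 1327 (mod 1873).
Scan 1655·1327^i mod 1873 for i = 0, 1, …:
  i=0: 1655   i=1: 1029   i=2: 66   i=3: 1424
Match at i=3, j=30: n = 3·44 + 30 = 162.

162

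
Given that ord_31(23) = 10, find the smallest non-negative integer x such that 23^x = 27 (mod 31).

9

Successive powers of 23 modulo 31:
  23^0=1  23^1=23  23^2=2  23^3=15  23^4=4  23^5=30
  23^6=8  23^7=29  23^8=16  23^9=27
So 23^9 ≡ 27 (mod 31), giving x = 9.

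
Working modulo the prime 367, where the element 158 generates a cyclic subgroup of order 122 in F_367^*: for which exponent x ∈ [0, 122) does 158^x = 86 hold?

57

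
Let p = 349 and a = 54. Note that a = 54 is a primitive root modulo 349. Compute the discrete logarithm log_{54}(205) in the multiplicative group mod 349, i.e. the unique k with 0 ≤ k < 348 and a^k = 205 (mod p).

Baby-step giant-step with m = ceil(sqrt(348)) = 19.
Baby table (54^j mod 349 for j=0..18):
  0:1  1:54  2:124  3:65  4:20  5:33  6:37  7:253
  8:51  9:311  10:42  11:174  12:322  13:287  14:142  15:339
  16:158  17:156  18:48
Giant step factor: 54^(-19) ≡ 260 (mod 349).
Scan 205·260^i mod 349 for i = 0, 1, …:
  i=0: 205   i=1: 252   i=2: 257   i=3: 161
  i=4: 329   i=5: 35   i=6: 26   i=7: 129
  i=8: 36   i=9: 286   i=10: 23   i=11: 47
  i=12: 5   i=13: 253
Match at i=13, j=7: k = 13·19 + 7 = 254.

254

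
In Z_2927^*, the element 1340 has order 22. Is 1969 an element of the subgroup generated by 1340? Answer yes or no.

no

1969 ∈ ⟨1340⟩ iff 1969^22 ≡ 1 (mod 2927), since |⟨1340⟩| = 22.
1969^22 mod 2927 = 798.
Since 798 ≠ 1, 1969 does not lie in the subgroup.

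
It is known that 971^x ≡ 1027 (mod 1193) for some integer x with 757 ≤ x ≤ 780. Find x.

770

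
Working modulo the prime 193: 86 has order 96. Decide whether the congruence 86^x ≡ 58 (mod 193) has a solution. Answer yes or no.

no

58 ∈ ⟨86⟩ iff 58^96 ≡ 1 (mod 193), since |⟨86⟩| = 96.
58^96 mod 193 = 192.
Since 192 ≠ 1, 58 does not lie in the subgroup.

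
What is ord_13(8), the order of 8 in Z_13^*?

4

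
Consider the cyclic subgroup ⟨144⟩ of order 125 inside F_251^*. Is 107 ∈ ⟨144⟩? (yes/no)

107 ∈ ⟨144⟩ iff 107^125 ≡ 1 (mod 251), since |⟨144⟩| = 125.
107^125 mod 251 = 250.
Since 250 ≠ 1, 107 does not lie in the subgroup.

no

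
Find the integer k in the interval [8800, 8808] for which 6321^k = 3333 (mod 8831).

Compute 6321^8800 mod 8831 = 3865, then multiply by 6321 repeatedly:
  6321^8800=3865  6321^8801=4119  6321^8802=2411  6321^8803=6456  6321^8804=325
  6321^8805=5533  6321^8806=3333
Found 3333 at exponent 8806.

8806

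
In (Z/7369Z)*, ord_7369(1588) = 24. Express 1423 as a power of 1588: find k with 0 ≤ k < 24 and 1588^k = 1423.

Successive powers of 1588 modulo 7369:
  1588^0=1  1588^1=1588  1588^2=1546  1588^3=1171  1588^4=2560  1588^5=4961
  1588^6=607  1588^7=5946  1588^8=2559  1588^9=3373  1588^10=6430  1588^11=4775
  1588^12=7368  1588^13=5781  1588^14=5823  1588^15=6198  1588^16=4809  1588^17=2408
  1588^18=6762  1588^19=1423
So 1588^19 ≡ 1423 (mod 7369), giving k = 19.

19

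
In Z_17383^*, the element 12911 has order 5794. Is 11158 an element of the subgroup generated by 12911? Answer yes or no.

11158 ∈ ⟨12911⟩ iff 11158^5794 ≡ 1 (mod 17383), since |⟨12911⟩| = 5794.
11158^5794 mod 17383 = 1.
Since 1 = 1, 11158 lies in the subgroup.

yes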